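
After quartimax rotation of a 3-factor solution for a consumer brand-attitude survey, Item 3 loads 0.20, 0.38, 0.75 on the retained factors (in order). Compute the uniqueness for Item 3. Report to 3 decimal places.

h² = 0.20² + 0.38² + 0.75² = 0.0400 + 0.1444 + 0.5625 = 0.7469
Uniqueness u² = 1 − h² = 1 − 0.7469 = 0.2531

0.253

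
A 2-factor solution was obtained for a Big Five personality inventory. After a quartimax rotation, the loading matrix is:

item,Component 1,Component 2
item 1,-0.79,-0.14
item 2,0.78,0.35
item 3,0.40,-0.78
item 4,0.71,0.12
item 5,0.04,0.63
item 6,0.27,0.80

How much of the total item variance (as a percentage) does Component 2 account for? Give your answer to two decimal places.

SS loadings for Component 2 = (-0.14)² + 0.35² + (-0.78)² + 0.12² + 0.63² + 0.80² = 1.8018
With 6 standardized items, total variance = 6. Proportion = 1.8018/6 = 0.3003 → 30.03%.

30.03%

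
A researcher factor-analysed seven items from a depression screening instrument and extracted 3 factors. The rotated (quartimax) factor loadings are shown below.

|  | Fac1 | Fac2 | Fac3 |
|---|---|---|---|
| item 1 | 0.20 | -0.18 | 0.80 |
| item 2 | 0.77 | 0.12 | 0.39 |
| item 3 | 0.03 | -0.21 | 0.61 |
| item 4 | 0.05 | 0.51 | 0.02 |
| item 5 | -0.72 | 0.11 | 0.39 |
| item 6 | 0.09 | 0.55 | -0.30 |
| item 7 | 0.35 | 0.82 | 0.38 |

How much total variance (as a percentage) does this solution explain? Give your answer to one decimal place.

59.6%

SS loadings by factor: 1.2853, 1.3380, 1.5511; total = 4.1744.
Total variance with 7 standardized items is 7, so the solution explains 4.1744/7 = 0.5963 = 59.63%.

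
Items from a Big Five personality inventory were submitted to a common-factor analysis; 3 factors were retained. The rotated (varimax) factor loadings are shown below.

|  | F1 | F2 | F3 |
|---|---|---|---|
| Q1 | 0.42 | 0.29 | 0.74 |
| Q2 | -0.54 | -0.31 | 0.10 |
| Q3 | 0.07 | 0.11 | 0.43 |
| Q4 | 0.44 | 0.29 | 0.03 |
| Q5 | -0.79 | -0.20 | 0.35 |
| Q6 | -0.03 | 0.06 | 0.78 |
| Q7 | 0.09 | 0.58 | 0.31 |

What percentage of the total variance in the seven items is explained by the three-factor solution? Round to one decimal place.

SS loadings by factor: 1.2996, 0.6564, 1.5704; total = 3.5264.
Total variance with 7 standardized items is 7, so the solution explains 3.5264/7 = 0.5038 = 50.38%.

50.4%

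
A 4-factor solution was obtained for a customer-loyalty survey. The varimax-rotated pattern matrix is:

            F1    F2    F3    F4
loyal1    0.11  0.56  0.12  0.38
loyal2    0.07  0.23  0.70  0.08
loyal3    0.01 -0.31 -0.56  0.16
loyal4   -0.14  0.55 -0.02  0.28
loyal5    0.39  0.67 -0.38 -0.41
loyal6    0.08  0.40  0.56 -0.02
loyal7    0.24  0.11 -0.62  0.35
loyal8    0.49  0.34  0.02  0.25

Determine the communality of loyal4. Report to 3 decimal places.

0.401

h² = (-0.14)² + 0.55² + (-0.02)² + 0.28² = 0.0196 + 0.3025 + 0.0004 + 0.0784 = 0.4009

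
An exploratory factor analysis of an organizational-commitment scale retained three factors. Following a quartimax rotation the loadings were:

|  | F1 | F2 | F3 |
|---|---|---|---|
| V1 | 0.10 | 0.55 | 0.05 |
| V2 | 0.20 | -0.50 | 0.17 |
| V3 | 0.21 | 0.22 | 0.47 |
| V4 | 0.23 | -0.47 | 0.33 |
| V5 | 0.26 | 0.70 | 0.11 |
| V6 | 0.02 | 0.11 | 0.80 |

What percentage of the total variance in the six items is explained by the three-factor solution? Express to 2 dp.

SS loadings by factor: 0.2150, 1.3239, 1.0133; total = 2.5522.
Total variance with 6 standardized items is 6, so the solution explains 2.5522/6 = 0.4254 = 42.54%.

42.54%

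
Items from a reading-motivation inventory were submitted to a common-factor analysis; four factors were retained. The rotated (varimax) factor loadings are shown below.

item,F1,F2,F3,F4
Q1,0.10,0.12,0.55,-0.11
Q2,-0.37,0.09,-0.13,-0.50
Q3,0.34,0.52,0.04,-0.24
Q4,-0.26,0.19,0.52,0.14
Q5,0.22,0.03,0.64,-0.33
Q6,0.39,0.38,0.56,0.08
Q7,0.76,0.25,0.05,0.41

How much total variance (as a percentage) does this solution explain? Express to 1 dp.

SS loadings by factor: 1.1082, 0.5368, 1.3171, 0.6227; total = 3.5848.
Total variance with 7 standardized items is 7, so the solution explains 3.5848/7 = 0.5121 = 51.21%.

51.2%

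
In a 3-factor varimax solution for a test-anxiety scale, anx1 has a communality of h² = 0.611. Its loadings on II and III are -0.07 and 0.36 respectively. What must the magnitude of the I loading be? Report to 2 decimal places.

Under orthogonal rotation h² = Σλ², so λ_I² = h² − (0.1345) = 0.611 − 0.1345 = 0.4765.
|λ| = √0.4765 = 0.6903.

0.69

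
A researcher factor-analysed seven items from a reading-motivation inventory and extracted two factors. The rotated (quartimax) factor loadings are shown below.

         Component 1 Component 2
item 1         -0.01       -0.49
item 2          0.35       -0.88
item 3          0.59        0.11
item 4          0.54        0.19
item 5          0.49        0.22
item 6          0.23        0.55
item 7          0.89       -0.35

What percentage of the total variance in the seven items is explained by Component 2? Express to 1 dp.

SS loadings for Component 2 = (-0.49)² + (-0.88)² + 0.11² + 0.19² + 0.22² + 0.55² + (-0.35)² = 1.5361
With 7 standardized items, total variance = 7. Proportion = 1.5361/7 = 0.2194 → 21.94%.

21.9%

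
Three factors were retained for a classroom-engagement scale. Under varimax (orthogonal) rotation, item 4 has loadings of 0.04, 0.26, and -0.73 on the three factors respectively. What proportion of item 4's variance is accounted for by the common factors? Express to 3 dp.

h² = 0.04² + 0.26² + (-0.73)² = 0.0016 + 0.0676 + 0.5329 = 0.6021

0.602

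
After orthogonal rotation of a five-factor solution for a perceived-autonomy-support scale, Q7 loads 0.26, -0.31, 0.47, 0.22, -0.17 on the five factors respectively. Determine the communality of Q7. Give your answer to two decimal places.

h² = 0.26² + (-0.31)² + 0.47² + 0.22² + (-0.17)² = 0.0676 + 0.0961 + 0.2209 + 0.0484 + 0.0289 = 0.4619

0.46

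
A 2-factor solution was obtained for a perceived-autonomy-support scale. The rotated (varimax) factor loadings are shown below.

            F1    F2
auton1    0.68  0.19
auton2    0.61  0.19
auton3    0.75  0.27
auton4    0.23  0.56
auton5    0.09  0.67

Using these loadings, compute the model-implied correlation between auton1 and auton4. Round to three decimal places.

0.263

r̂ = Σ λ_i·λ_j across factors = (0.68)(0.23) + (0.19)(0.56)
  = +0.1564 +0.1064 = 0.2628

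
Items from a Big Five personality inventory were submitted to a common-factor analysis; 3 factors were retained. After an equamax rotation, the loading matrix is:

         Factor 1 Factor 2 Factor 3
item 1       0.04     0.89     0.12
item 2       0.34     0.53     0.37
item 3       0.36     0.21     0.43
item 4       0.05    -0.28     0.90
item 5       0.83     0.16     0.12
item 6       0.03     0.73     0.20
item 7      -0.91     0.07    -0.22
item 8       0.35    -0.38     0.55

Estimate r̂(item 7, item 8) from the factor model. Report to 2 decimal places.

r̂ = Σ λ_i·λ_j across factors = (-0.91)(0.35) + (0.07)(-0.38) + (-0.22)(0.55)
  = -0.3185 -0.0266 -0.1210 = -0.4661

-0.47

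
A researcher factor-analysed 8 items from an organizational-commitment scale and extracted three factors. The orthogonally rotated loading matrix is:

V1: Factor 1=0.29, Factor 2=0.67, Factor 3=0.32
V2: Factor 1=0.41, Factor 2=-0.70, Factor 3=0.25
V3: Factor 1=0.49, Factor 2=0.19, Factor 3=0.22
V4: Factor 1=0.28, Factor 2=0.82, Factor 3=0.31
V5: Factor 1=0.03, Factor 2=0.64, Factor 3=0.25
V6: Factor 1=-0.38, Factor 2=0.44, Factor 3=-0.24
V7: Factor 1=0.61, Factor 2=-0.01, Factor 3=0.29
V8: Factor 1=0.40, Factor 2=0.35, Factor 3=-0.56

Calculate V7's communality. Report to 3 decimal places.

h² = 0.61² + (-0.01)² + 0.29² = 0.3721 + 0.0001 + 0.0841 = 0.4563

0.456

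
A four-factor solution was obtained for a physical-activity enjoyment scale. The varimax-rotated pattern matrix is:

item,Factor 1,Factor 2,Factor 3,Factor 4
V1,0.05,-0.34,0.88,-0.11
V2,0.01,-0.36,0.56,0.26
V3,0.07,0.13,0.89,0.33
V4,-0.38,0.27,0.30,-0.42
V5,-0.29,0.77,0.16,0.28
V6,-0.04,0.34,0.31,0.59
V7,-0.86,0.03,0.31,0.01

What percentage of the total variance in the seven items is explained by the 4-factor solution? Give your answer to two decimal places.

71.44%

Communalities: 0.9046, 0.5109, 0.9228, 0.4837, 0.7810, 0.5614, 0.8367; Σh² = 5.0011.
Total variance with 7 standardized items is 7, so the solution explains 5.0011/7 = 0.7144 = 71.44%.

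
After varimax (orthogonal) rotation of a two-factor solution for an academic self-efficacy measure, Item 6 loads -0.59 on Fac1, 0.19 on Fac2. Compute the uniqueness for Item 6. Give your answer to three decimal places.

h² = (-0.59)² + 0.19² = 0.3481 + 0.0361 = 0.3842
Uniqueness u² = 1 − h² = 1 − 0.3842 = 0.6158

0.616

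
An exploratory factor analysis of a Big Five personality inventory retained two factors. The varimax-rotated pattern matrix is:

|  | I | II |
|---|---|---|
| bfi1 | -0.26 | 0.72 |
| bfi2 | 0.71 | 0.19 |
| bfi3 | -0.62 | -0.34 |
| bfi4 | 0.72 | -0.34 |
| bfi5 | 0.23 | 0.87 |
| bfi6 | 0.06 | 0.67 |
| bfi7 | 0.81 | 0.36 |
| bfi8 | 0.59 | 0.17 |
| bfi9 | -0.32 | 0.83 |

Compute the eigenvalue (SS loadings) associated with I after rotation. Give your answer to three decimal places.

2.638

SS loadings for I = (-0.26)² + 0.71² + (-0.62)² + 0.72² + 0.23² + 0.06² + 0.81² + 0.59² + (-0.32)² = 0.0676 + 0.5041 + 0.3844 + 0.5184 + 0.0529 + 0.0036 + 0.6561 + 0.3481 + 0.1024 = 2.6376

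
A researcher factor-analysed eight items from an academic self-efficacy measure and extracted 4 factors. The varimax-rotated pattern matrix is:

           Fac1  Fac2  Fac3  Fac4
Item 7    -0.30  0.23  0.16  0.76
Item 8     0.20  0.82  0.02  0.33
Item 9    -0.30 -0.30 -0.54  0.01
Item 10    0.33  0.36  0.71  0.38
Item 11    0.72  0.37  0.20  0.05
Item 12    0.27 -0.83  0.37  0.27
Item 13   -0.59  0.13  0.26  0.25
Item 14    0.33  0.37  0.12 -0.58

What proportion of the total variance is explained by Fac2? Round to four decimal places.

0.2406

SS loadings for Fac2 = 0.23² + 0.82² + (-0.30)² + 0.36² + 0.37² + (-0.83)² + 0.13² + 0.37² = 1.9245
Proportion of variance = 1.9245 / 8 = 0.2406.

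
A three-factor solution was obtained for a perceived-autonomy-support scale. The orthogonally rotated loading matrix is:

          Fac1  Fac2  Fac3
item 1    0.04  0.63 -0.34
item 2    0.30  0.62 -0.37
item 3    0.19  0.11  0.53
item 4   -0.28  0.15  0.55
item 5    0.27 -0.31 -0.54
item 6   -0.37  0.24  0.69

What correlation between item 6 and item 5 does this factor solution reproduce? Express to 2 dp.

r̂ = Σ λ_i·λ_j across factors = (-0.37)(0.27) + (0.24)(-0.31) + (0.69)(-0.54)
  = -0.0999 -0.0744 -0.3726 = -0.5469

-0.55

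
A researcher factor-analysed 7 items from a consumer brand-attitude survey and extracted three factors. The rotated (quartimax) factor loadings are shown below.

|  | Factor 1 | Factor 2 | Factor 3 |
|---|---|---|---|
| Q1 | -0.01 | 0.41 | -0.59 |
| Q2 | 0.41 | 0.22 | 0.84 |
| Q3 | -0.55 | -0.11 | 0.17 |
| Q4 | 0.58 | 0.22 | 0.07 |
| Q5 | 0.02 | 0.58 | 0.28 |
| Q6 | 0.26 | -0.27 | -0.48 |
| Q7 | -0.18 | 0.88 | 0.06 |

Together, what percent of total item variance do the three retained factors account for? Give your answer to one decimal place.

53.8%

SS loadings by factor: 0.9075, 1.4607, 1.3999; total = 3.7681.
Total variance with 7 standardized items is 7, so the solution explains 3.7681/7 = 0.5383 = 53.83%.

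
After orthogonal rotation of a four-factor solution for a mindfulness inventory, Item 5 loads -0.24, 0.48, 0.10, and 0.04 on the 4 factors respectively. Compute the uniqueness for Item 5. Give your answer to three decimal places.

0.700

h² = (-0.24)² + 0.48² + 0.10² + 0.04² = 0.0576 + 0.2304 + 0.0100 + 0.0016 = 0.2996
Uniqueness u² = 1 − h² = 1 − 0.2996 = 0.7004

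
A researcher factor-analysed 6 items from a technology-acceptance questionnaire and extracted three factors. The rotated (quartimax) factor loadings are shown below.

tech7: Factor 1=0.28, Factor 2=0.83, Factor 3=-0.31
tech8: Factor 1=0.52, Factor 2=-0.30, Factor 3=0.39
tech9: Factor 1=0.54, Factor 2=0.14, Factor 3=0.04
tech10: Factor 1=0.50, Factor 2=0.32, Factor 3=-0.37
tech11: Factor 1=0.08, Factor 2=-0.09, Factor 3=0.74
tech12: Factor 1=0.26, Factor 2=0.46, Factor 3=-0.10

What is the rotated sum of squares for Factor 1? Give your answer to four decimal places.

0.9644

SS loadings for Factor 1 = 0.28² + 0.52² + 0.54² + 0.50² + 0.08² + 0.26² = 0.0784 + 0.2704 + 0.2916 + 0.2500 + 0.0064 + 0.0676 = 0.9644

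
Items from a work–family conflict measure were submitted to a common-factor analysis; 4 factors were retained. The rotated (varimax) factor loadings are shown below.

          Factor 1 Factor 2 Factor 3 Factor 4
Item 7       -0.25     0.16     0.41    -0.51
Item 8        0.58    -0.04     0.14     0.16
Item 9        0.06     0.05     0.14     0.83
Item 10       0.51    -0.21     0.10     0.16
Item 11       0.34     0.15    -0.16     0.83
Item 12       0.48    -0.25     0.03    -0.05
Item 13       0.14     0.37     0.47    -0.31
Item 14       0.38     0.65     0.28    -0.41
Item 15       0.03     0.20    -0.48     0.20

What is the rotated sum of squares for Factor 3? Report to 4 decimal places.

0.7735

SS loadings for Factor 3 = 0.41² + 0.14² + 0.14² + 0.10² + (-0.16)² + 0.03² + 0.47² + 0.28² + (-0.48)² = 0.1681 + 0.0196 + 0.0196 + 0.0100 + 0.0256 + 0.0009 + 0.2209 + 0.0784 + 0.2304 = 0.7735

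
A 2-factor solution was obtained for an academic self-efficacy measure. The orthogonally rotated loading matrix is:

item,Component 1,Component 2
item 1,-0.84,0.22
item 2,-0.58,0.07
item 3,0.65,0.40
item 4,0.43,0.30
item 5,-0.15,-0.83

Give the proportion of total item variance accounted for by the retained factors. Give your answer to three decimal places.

Communalities: 0.7540, 0.3413, 0.5825, 0.2749, 0.7114; Σh² = 2.6641.
Total variance with 5 standardized items is 5, so the solution explains 2.6641/5 = 0.5328.

0.533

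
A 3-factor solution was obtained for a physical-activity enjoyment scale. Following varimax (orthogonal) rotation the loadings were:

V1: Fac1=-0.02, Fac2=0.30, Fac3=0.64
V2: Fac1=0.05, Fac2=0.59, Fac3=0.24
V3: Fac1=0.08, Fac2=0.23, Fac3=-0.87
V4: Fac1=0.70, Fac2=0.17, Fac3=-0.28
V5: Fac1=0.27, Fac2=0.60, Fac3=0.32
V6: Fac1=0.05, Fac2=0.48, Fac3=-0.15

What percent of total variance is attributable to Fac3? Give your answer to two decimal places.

23.79%

SS loadings for Fac3 = 0.64² + 0.24² + (-0.87)² + (-0.28)² + 0.32² + (-0.15)² = 1.4274
With 6 standardized items, total variance = 6. Proportion = 1.4274/6 = 0.2379 → 23.79%.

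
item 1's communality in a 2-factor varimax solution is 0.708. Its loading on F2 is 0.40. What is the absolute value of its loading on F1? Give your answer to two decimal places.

Under orthogonal rotation h² = Σλ², so λ_F1² = h² − (0.1600) = 0.708 − 0.1600 = 0.5480.
|λ| = √0.5480 = 0.7403.

0.74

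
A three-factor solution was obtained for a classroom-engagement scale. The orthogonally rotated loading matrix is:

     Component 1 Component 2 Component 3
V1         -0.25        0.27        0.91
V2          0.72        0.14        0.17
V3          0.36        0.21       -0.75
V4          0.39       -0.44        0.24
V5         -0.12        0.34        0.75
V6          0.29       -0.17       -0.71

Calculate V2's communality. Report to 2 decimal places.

0.57

h² = 0.72² + 0.14² + 0.17² = 0.5184 + 0.0196 + 0.0289 = 0.5669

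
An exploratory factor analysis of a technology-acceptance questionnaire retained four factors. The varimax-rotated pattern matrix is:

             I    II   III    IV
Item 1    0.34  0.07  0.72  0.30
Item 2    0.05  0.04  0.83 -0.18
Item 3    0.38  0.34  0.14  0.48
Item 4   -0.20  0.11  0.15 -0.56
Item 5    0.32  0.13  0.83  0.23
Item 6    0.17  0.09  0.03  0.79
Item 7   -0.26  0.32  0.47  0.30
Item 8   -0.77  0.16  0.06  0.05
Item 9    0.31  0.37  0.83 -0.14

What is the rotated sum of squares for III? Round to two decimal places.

2.85

SS loadings for III = 0.72² + 0.83² + 0.14² + 0.15² + 0.83² + 0.03² + 0.47² + 0.06² + 0.83² = 0.5184 + 0.6889 + 0.0196 + 0.0225 + 0.6889 + 0.0009 + 0.2209 + 0.0036 + 0.6889 = 2.8526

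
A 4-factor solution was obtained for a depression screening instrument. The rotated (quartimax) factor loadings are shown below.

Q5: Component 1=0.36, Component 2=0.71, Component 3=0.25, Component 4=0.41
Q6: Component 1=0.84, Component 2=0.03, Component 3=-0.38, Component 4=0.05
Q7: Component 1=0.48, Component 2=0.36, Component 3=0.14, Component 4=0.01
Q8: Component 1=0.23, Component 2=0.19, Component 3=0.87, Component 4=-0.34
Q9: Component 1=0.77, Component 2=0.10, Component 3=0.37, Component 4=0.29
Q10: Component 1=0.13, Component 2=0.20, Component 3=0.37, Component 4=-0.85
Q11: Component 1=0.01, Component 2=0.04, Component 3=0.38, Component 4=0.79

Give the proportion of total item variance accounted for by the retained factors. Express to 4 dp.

0.7956

Communalities: 0.8643, 0.8534, 0.3797, 0.9615, 0.8239, 0.9163, 0.7702; Σh² = 5.5693.
Total variance with 7 standardized items is 7, so the solution explains 5.5693/7 = 0.7956.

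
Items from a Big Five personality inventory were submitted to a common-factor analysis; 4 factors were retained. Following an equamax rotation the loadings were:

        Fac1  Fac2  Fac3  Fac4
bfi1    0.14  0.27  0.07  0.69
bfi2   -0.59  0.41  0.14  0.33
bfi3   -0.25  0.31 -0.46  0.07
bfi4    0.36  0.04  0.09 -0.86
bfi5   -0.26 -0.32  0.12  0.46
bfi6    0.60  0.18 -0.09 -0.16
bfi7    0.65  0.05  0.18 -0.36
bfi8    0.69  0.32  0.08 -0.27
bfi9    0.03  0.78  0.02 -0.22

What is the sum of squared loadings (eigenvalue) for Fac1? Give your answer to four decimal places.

1.8869

SS loadings for Fac1 = 0.14² + (-0.59)² + (-0.25)² + 0.36² + (-0.26)² + 0.60² + 0.65² + 0.69² + 0.03² = 0.0196 + 0.3481 + 0.0625 + 0.1296 + 0.0676 + 0.3600 + 0.4225 + 0.4761 + 0.0009 = 1.8869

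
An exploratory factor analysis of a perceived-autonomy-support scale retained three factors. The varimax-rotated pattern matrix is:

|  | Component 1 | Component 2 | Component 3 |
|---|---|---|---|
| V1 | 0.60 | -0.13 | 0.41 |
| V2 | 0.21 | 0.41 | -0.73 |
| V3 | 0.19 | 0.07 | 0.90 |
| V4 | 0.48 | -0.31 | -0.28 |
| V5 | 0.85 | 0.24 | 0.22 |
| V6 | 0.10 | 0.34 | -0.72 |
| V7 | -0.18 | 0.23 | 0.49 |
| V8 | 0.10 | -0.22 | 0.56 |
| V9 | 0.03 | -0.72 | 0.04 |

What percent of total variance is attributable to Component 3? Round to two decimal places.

SS loadings for Component 3 = 0.41² + (-0.73)² + 0.90² + (-0.28)² + 0.22² + (-0.72)² + 0.49² + 0.56² + 0.04² = 2.7115
With 9 standardized items, total variance = 9. Proportion = 2.7115/9 = 0.3013 → 30.13%.

30.13%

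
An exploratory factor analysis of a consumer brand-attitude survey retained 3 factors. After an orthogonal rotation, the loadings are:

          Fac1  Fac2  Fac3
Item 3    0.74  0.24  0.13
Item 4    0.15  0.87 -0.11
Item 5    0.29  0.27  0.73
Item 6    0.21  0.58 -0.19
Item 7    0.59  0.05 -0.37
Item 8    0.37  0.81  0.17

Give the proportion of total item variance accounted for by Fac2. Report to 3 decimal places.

SS loadings for Fac2 = 0.24² + 0.87² + 0.27² + 0.58² + 0.05² + 0.81² = 1.8824
Proportion of variance = 1.8824 / 6 = 0.3137.

0.314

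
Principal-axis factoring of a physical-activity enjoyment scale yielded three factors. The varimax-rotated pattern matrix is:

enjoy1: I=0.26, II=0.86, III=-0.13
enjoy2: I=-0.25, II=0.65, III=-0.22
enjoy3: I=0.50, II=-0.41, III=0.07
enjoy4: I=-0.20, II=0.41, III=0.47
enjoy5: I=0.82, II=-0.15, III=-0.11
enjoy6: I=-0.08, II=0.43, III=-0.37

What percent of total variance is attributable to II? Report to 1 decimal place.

SS loadings for II = 0.86² + 0.65² + (-0.41)² + 0.41² + (-0.15)² + 0.43² = 1.7057
With 6 standardized items, total variance = 6. Proportion = 1.7057/6 = 0.2843 → 28.43%.

28.4%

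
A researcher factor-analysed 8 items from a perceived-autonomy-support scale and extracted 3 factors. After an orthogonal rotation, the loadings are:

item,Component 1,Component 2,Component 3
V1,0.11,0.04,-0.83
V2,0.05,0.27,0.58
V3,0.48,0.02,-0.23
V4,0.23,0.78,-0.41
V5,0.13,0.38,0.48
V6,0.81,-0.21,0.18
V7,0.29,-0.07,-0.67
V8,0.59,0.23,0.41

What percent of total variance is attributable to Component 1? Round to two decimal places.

SS loadings for Component 1 = 0.11² + 0.05² + 0.48² + 0.23² + 0.13² + 0.81² + 0.29² + 0.59² = 1.4031
With 8 standardized items, total variance = 8. Proportion = 1.4031/8 = 0.1754 → 17.54%.

17.54%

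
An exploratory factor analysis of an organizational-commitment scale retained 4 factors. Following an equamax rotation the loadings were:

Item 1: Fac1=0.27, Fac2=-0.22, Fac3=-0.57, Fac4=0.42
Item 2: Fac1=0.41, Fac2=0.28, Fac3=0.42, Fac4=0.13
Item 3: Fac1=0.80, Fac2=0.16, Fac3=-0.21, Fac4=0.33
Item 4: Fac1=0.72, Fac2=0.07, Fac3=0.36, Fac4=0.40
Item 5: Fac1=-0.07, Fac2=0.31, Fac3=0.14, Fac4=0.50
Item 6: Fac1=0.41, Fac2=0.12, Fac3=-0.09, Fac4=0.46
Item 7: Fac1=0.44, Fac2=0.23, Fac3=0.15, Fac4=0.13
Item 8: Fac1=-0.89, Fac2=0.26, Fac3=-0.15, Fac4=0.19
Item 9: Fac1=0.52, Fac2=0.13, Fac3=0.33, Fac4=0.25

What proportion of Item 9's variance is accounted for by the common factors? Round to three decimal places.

0.459

h² = 0.52² + 0.13² + 0.33² + 0.25² = 0.2704 + 0.0169 + 0.1089 + 0.0625 = 0.4587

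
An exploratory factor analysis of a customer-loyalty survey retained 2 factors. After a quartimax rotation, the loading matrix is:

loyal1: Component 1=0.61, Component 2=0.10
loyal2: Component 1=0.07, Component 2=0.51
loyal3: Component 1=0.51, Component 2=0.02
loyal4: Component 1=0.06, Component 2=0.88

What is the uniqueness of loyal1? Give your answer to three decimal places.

h² = 0.61² + 0.10² = 0.3721 + 0.0100 = 0.3821
Uniqueness u² = 1 − h² = 1 − 0.3821 = 0.6179

0.618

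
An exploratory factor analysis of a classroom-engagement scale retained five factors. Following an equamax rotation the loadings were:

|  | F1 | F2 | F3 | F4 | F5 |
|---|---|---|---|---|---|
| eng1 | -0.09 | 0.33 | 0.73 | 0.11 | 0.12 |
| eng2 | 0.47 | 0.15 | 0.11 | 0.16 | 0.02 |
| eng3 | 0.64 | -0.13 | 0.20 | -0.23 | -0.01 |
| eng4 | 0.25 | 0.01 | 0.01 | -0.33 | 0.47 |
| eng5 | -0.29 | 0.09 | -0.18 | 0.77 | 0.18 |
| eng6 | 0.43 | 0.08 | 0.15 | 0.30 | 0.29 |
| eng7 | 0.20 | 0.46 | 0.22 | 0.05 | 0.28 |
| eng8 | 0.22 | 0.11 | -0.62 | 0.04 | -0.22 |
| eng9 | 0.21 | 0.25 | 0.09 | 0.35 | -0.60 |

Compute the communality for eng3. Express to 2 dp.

h² = 0.64² + (-0.13)² + 0.20² + (-0.23)² + (-0.01)² = 0.4096 + 0.0169 + 0.0400 + 0.0529 + 0.0001 = 0.5195

0.52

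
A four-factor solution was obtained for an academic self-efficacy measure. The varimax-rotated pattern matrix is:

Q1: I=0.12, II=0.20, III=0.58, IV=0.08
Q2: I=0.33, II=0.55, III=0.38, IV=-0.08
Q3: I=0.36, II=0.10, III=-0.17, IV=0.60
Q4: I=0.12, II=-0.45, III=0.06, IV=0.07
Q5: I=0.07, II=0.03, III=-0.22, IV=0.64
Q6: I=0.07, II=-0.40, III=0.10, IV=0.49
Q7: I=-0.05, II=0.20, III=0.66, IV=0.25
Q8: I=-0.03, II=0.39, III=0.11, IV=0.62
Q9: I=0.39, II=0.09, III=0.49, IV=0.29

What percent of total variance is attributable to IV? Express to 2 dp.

17.32%

SS loadings for IV = 0.08² + (-0.08)² + 0.60² + 0.07² + 0.64² + 0.49² + 0.25² + 0.62² + 0.29² = 1.5584
With 9 standardized items, total variance = 9. Proportion = 1.5584/9 = 0.1732 → 17.32%.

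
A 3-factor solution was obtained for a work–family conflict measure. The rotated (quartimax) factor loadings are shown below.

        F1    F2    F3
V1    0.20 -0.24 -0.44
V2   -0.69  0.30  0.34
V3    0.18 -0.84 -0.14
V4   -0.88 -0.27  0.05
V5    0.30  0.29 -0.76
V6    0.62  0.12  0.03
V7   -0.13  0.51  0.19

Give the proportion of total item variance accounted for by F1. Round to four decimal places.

SS loadings for F1 = 0.20² + (-0.69)² + 0.18² + (-0.88)² + 0.30² + 0.62² + (-0.13)² = 1.8142
Proportion of variance = 1.8142 / 7 = 0.2592.

0.2592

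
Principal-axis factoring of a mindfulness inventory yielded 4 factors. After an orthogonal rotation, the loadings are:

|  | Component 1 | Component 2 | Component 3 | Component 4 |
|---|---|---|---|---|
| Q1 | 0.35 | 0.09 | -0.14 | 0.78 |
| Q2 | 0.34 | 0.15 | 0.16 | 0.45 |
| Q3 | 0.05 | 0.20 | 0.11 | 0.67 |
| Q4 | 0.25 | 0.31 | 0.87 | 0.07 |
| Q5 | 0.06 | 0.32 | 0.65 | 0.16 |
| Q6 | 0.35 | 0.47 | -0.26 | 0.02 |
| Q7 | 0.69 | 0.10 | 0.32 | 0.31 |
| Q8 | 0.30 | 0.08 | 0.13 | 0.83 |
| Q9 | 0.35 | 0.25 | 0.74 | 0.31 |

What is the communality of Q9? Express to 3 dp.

h² = 0.35² + 0.25² + 0.74² + 0.31² = 0.1225 + 0.0625 + 0.5476 + 0.0961 = 0.8287

0.829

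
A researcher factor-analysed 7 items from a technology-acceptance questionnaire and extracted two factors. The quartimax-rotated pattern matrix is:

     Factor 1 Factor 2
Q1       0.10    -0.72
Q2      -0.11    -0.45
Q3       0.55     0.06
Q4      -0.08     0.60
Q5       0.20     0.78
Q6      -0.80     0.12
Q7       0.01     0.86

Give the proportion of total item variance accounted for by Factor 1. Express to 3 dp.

SS loadings for Factor 1 = 0.10² + (-0.11)² + 0.55² + (-0.08)² + 0.20² + (-0.80)² + 0.01² = 1.0111
Proportion of variance = 1.0111 / 7 = 0.1444.

0.144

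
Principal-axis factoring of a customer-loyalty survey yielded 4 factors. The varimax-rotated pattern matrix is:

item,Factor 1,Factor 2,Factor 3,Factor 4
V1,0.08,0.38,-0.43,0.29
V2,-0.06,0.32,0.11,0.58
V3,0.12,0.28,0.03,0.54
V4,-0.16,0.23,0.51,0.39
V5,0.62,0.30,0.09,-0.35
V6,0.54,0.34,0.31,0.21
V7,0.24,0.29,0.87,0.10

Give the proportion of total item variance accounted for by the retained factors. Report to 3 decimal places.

SS loadings by factor: 0.7836, 0.6678, 1.3191, 1.0408; total = 3.8113.
Total variance with 7 standardized items is 7, so the solution explains 3.8113/7 = 0.5445.

0.544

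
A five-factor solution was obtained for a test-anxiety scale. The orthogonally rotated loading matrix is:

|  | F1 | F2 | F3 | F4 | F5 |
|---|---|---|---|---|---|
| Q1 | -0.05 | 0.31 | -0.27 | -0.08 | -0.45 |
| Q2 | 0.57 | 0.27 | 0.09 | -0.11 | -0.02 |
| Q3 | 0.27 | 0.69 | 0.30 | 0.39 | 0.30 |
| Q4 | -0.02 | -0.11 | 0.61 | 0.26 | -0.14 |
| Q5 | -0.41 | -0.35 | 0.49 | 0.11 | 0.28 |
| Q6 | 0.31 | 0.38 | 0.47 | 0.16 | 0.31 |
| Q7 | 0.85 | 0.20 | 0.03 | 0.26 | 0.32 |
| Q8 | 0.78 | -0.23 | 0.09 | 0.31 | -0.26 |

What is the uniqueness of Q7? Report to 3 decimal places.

0.067

h² = 0.85² + 0.20² + 0.03² + 0.26² + 0.32² = 0.7225 + 0.0400 + 0.0009 + 0.0676 + 0.1024 = 0.9334
Uniqueness u² = 1 − h² = 1 − 0.9334 = 0.0666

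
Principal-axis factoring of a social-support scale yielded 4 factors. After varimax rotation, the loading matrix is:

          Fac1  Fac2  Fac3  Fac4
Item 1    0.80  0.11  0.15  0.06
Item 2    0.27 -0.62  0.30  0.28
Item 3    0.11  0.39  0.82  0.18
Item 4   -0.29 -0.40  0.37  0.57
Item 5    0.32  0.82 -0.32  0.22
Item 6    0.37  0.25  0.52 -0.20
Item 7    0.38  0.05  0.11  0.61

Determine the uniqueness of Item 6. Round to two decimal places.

0.49

h² = 0.37² + 0.25² + 0.52² + (-0.20)² = 0.1369 + 0.0625 + 0.2704 + 0.0400 = 0.5098
Uniqueness u² = 1 − h² = 1 − 0.5098 = 0.4902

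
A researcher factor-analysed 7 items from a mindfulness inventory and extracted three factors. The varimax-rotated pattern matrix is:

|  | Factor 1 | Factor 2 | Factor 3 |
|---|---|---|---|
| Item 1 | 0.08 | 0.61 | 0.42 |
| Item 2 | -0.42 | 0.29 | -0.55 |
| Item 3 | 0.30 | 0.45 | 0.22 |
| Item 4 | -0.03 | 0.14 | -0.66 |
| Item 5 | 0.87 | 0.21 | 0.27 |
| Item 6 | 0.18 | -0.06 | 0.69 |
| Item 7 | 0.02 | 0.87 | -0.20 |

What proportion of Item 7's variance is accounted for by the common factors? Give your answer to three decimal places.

h² = 0.02² + 0.87² + (-0.20)² = 0.0004 + 0.7569 + 0.0400 = 0.7973

0.797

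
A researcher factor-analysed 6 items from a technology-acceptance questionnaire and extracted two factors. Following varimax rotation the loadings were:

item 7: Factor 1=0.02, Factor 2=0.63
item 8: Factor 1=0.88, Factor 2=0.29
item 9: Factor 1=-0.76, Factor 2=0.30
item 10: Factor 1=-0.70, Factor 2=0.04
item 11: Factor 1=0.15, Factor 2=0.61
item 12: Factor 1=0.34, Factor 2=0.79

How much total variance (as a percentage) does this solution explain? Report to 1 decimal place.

SS loadings by factor: 1.9805, 1.5688; total = 3.5493.
Total variance with 6 standardized items is 6, so the solution explains 3.5493/6 = 0.5916 = 59.16%.

59.2%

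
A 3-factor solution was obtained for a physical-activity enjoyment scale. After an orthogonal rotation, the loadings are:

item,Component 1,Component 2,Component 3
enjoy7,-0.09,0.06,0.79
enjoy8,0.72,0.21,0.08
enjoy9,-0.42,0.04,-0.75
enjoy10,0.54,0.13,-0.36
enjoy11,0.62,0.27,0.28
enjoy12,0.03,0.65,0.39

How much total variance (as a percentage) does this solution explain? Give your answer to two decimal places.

58.24%

SS loadings by factor: 1.3798, 0.5616, 1.5531; total = 3.4945.
Total variance with 6 standardized items is 6, so the solution explains 3.4945/6 = 0.5824 = 58.24%.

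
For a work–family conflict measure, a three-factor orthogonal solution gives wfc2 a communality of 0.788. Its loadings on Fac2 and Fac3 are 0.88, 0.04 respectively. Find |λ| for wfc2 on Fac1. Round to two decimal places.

0.11

Under orthogonal rotation h² = Σλ², so λ_Fac1² = h² − (0.7760) = 0.788 − 0.7760 = 0.0120.
|λ| = √0.0120 = 0.1095.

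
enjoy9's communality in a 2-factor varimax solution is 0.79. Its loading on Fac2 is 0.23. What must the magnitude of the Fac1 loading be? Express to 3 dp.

0.859

Under orthogonal rotation h² = Σλ², so λ_Fac1² = h² − (0.0529) = 0.79 − 0.0529 = 0.7371.
|λ| = √0.7371 = 0.8585.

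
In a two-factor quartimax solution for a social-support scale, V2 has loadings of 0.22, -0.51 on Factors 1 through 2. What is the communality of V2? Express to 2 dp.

0.31

h² = 0.22² + (-0.51)² = 0.0484 + 0.2601 = 0.3085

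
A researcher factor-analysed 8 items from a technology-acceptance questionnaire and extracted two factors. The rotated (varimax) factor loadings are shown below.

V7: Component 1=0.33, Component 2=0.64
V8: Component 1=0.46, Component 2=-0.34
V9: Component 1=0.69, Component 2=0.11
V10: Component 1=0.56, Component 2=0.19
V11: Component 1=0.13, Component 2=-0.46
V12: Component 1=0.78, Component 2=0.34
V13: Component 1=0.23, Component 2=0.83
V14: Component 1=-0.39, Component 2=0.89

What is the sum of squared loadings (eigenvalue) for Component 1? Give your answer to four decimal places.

1.9405

SS loadings for Component 1 = 0.33² + 0.46² + 0.69² + 0.56² + 0.13² + 0.78² + 0.23² + (-0.39)² = 0.1089 + 0.2116 + 0.4761 + 0.3136 + 0.0169 + 0.6084 + 0.0529 + 0.1521 = 1.9405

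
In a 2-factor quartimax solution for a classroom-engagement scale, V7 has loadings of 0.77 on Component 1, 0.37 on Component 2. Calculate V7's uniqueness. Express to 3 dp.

h² = 0.77² + 0.37² = 0.5929 + 0.1369 = 0.7298
Uniqueness u² = 1 − h² = 1 − 0.7298 = 0.2702

0.270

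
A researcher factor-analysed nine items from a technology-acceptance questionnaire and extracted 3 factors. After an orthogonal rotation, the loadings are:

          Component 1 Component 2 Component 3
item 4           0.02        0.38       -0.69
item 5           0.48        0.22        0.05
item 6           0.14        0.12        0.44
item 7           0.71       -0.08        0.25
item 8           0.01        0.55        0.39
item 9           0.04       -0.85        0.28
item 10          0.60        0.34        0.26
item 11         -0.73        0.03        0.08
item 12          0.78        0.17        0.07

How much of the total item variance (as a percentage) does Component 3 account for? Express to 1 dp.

SS loadings for Component 3 = (-0.69)² + 0.05² + 0.44² + 0.25² + 0.39² + 0.28² + 0.26² + 0.08² + 0.07² = 1.0441
With 9 standardized items, total variance = 9. Proportion = 1.0441/9 = 0.1160 → 11.60%.

11.6%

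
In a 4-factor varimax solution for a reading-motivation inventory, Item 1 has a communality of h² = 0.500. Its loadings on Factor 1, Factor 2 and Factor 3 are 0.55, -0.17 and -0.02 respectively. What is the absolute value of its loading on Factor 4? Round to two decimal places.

0.41

Under orthogonal rotation h² = Σλ², so λ_Factor 4² = h² − (0.3318) = 0.500 − 0.3318 = 0.1682.
|λ| = √0.1682 = 0.4101.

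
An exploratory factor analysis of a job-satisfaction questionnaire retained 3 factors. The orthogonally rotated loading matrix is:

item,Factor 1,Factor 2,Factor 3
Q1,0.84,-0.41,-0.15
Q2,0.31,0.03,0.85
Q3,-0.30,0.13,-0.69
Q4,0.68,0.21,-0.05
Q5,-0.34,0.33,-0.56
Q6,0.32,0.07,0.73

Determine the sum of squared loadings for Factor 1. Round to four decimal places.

1.5721

SS loadings for Factor 1 = 0.84² + 0.31² + (-0.30)² + 0.68² + (-0.34)² + 0.32² = 0.7056 + 0.0961 + 0.0900 + 0.4624 + 0.1156 + 0.1024 = 1.5721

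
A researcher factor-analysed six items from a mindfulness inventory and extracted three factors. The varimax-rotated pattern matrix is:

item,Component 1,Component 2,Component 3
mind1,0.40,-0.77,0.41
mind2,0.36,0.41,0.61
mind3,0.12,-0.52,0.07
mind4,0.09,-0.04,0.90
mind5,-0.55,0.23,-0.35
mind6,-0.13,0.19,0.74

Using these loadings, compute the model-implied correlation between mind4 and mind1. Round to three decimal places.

r̂ = Σ λ_i·λ_j across factors = (0.09)(0.40) + (-0.04)(-0.77) + (0.90)(0.41)
  = +0.0360 +0.0308 +0.3690 = 0.4358

0.436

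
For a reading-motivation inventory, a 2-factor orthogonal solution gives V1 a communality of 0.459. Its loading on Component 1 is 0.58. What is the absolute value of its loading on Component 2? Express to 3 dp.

0.350

Under orthogonal rotation h² = Σλ², so λ_Component 2² = h² − (0.3364) = 0.459 − 0.3364 = 0.1226.
|λ| = √0.1226 = 0.3501.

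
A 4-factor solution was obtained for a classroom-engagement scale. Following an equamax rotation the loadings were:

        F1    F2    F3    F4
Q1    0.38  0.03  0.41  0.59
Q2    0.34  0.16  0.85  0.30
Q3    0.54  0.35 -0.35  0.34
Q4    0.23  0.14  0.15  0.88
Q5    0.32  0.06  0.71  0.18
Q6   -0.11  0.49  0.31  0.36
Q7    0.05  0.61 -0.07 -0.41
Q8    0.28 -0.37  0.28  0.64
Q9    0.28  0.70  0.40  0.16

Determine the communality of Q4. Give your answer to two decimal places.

0.87

h² = 0.23² + 0.14² + 0.15² + 0.88² = 0.0529 + 0.0196 + 0.0225 + 0.7744 = 0.8694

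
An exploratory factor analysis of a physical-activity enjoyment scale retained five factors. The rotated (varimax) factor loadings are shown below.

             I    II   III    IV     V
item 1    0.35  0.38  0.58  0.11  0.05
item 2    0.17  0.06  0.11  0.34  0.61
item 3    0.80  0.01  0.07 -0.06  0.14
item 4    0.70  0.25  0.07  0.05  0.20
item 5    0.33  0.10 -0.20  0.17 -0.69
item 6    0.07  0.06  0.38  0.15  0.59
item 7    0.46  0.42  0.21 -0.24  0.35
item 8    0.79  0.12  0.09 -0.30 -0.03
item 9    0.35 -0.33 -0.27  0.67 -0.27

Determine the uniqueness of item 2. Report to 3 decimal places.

0.468

h² = 0.17² + 0.06² + 0.11² + 0.34² + 0.61² = 0.0289 + 0.0036 + 0.0121 + 0.1156 + 0.3721 = 0.5323
Uniqueness u² = 1 − h² = 1 − 0.5323 = 0.4677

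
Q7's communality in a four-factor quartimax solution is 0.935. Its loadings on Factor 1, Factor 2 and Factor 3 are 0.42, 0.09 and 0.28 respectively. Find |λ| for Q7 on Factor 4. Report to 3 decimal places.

0.820

Under orthogonal rotation h² = Σλ², so λ_Factor 4² = h² − (0.2629) = 0.935 − 0.2629 = 0.6721.
|λ| = √0.6721 = 0.8198.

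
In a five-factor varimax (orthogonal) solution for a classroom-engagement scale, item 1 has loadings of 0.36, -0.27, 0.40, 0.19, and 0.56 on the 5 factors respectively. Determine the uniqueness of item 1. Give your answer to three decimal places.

h² = 0.36² + (-0.27)² + 0.40² + 0.19² + 0.56² = 0.1296 + 0.0729 + 0.1600 + 0.0361 + 0.3136 = 0.7122
Uniqueness u² = 1 − h² = 1 − 0.7122 = 0.2878

0.288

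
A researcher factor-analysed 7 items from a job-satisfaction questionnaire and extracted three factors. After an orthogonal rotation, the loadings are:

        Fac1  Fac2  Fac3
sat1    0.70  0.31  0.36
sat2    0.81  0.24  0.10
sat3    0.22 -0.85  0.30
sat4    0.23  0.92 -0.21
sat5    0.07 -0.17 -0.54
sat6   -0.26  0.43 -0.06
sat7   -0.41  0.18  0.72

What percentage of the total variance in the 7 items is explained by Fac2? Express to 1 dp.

28.1%

SS loadings for Fac2 = 0.31² + 0.24² + (-0.85)² + 0.92² + (-0.17)² + 0.43² + 0.18² = 1.9688
With 7 standardized items, total variance = 7. Proportion = 1.9688/7 = 0.2813 → 28.13%.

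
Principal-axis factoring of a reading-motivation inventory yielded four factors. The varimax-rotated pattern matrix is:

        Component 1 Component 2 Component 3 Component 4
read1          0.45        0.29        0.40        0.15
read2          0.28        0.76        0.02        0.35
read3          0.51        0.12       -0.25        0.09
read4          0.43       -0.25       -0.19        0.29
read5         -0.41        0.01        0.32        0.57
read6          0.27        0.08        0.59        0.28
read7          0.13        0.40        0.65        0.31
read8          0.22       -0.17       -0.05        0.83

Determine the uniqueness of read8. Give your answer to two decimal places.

0.23

h² = 0.22² + (-0.17)² + (-0.05)² + 0.83² = 0.0484 + 0.0289 + 0.0025 + 0.6889 = 0.7687
Uniqueness u² = 1 − h² = 1 − 0.7687 = 0.2313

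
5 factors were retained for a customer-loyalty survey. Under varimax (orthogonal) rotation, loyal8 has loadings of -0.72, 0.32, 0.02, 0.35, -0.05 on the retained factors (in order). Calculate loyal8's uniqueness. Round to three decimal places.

0.254

h² = (-0.72)² + 0.32² + 0.02² + 0.35² + (-0.05)² = 0.5184 + 0.1024 + 0.0004 + 0.1225 + 0.0025 = 0.7462
Uniqueness u² = 1 − h² = 1 − 0.7462 = 0.2538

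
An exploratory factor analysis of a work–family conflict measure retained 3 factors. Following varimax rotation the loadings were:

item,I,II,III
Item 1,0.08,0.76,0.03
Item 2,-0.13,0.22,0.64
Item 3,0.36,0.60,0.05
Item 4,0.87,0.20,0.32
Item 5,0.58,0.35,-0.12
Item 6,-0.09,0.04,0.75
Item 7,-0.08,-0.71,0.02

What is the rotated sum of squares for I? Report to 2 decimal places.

1.26

SS loadings for I = 0.08² + (-0.13)² + 0.36² + 0.87² + 0.58² + (-0.09)² + (-0.08)² = 0.0064 + 0.0169 + 0.1296 + 0.7569 + 0.3364 + 0.0081 + 0.0064 = 1.2607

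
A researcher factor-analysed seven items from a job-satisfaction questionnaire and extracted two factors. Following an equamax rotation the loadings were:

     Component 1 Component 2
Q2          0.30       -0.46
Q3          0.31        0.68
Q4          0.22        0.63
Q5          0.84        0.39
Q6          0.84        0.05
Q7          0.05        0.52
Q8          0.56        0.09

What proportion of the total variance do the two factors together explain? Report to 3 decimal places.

Communalities: 0.3016, 0.5585, 0.4453, 0.8577, 0.7081, 0.2729, 0.3217; Σh² = 3.4658.
Total variance with 7 standardized items is 7, so the solution explains 3.4658/7 = 0.4951.

0.495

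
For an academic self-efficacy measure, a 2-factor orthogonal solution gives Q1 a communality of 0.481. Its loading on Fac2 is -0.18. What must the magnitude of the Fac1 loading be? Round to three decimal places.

0.670

Under orthogonal rotation h² = Σλ², so λ_Fac1² = h² − (0.0324) = 0.481 − 0.0324 = 0.4486.
|λ| = √0.4486 = 0.6698.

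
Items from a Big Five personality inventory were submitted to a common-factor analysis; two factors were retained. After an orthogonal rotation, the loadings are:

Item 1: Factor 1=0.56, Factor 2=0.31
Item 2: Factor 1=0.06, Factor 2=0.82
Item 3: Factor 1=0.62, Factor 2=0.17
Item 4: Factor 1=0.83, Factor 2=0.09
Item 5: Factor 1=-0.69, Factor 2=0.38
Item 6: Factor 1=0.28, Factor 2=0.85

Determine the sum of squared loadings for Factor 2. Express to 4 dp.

SS loadings for Factor 2 = 0.31² + 0.82² + 0.17² + 0.09² + 0.38² + 0.85² = 0.0961 + 0.6724 + 0.0289 + 0.0081 + 0.1444 + 0.7225 = 1.6724

1.6724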